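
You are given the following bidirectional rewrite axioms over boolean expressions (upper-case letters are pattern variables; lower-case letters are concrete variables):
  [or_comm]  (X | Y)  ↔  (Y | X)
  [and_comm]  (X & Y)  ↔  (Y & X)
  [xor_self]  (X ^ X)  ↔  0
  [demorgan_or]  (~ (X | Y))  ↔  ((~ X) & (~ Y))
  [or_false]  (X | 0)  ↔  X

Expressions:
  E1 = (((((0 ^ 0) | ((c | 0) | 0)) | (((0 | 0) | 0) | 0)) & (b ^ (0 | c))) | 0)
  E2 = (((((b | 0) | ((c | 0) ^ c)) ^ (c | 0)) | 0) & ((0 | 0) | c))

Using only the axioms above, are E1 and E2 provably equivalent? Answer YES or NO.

YES

step 1: or_false (→) rewrites (((((0 ^ 0) | ((c | 0) | 0)) | (((0 | 0) | 0) | 0)) & (b ^ (0 | c))) | 0) into ((((0 ^ 0) | ((c | 0) | 0)) | (((0 | 0) | 0) | 0)) & (b ^ (0 | c)))
step 2: or_false (→) rewrites ((c | 0) | 0) into (c | 0), now ((((0 ^ 0) | (c | 0)) | (((0 | 0) | 0) | 0)) & (b ^ (0 | c)))
step 3: or_false (→) rewrites (0 | 0) into 0, now ((((0 ^ 0) | (c | 0)) | ((0 | 0) | 0)) & (b ^ (0 | c)))
step 4: or_false (→) rewrites (c | 0) into c, now ((((0 ^ 0) | c) | ((0 | 0) | 0)) & (b ^ (0 | c)))
step 5: or_false (→) rewrites ((0 | 0) | 0) into (0 | 0), now ((((0 ^ 0) | c) | (0 | 0)) & (b ^ (0 | c)))
step 6: or_false (→) rewrites (0 | 0) into 0, now ((((0 ^ 0) | c) | 0) & (b ^ (0 | c)))
step 7: xor_self (→) rewrites (0 ^ 0) into 0, now (((0 | c) | 0) & (b ^ (0 | c)))
step 8: or_false (→) rewrites ((0 | c) | 0) into (0 | c), now ((0 | c) & (b ^ (0 | c)))
step 9: or_comm (→) rewrites (0 | c) into (c | 0), now ((0 | c) & (b ^ (c | 0)))
step 10: or_comm (→) rewrites (0 | c) into (c | 0), now ((c | 0) & (b ^ (c | 0)))
step 11: or_false (→) rewrites (c | 0) into c, now ((c | 0) & (b ^ c))
step 12: or_false (←) rewrites b into (b | 0), now ((c | 0) & ((b | 0) ^ c))
step 13: xor_self (←) rewrites 0 into (c ^ c), now ((c | 0) & ((b | (c ^ c)) ^ c))
step 14: or_comm (→) rewrites (c | 0) into (0 | c), now ((0 | c) & ((b | (c ^ c)) ^ c))
step 15: or_false (←) rewrites b into (b | 0), now ((0 | c) & (((b | 0) | (c ^ c)) ^ c))
step 16: and_comm (→) rewrites ((0 | c) & (((b | 0) | (c ^ c)) ^ c)) into ((((b | 0) | (c ^ c)) ^ c) & (0 | c))
step 17: or_false (←) rewrites 0 into (0 | 0), now ((((b | 0) | (c ^ c)) ^ c) & ((0 | 0) | c))
step 18: or_false (←) rewrites c into (c | 0), now ((((b | 0) | ((c | 0) ^ c)) ^ c) & ((0 | 0) | c))
step 19: or_false (←) rewrites c into (c | 0), now ((((b | 0) | ((c | 0) ^ c)) ^ (c | 0)) & ((0 | 0) | c))
step 20: or_false (←) rewrites (((b | 0) | ((c | 0) ^ c)) ^ (c | 0)) into ((((b | 0) | ((c | 0) ^ c)) ^ (c | 0)) | 0), which is E2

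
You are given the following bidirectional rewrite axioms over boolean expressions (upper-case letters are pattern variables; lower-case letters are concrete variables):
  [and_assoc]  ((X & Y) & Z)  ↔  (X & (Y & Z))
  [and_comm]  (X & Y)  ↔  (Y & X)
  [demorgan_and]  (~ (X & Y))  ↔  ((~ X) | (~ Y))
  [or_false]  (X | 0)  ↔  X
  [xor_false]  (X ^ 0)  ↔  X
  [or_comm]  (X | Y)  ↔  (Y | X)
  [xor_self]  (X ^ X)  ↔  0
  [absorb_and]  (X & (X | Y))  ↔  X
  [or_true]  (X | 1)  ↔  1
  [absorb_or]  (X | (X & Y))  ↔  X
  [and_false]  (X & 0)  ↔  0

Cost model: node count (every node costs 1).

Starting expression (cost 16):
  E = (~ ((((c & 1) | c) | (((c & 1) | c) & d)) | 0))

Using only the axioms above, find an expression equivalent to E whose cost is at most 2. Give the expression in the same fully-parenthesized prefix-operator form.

1. [absorb_or →] (((c & 1) | c) | (((c & 1) | c) & d))  →  ((c & 1) | c);  E = (~ (((c & 1) | c) | 0))
2. [or_false →] (((c & 1) | c) | 0)  →  ((c & 1) | c);  E = (~ ((c & 1) | c))
3. [or_comm →] ((c & 1) | c)  →  (c | (c & 1));  E = (~ (c | (c & 1)))
4. [absorb_or →] (c | (c & 1))  →  c;  cost 2 ≤ 2, done

(~ c)   [cost 2]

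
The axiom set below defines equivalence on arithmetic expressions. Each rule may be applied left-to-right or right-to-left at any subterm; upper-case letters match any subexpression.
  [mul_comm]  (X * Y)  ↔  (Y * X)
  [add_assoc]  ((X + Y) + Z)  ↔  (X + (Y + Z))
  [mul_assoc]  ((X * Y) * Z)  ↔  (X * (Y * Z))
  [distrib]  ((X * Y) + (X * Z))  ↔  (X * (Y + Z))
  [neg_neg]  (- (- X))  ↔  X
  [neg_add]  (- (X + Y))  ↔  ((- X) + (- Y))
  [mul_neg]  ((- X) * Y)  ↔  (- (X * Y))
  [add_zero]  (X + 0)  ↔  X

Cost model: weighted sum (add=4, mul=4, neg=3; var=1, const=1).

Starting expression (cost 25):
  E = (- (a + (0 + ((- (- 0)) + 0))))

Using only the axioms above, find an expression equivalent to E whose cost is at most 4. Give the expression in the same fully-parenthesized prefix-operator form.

1. [neg_neg →] (- (- 0))  →  0;  E = (- (a + (0 + (0 + 0))))
2. [add_zero →] (0 + 0)  →  0;  E = (- (a + (0 + 0)))
3. [add_zero →] (0 + 0)  →  0;  E = (- (a + 0))
4. [add_zero →] (a + 0)  →  a;  cost 4 ≤ 4, done

(- a)   [cost 4]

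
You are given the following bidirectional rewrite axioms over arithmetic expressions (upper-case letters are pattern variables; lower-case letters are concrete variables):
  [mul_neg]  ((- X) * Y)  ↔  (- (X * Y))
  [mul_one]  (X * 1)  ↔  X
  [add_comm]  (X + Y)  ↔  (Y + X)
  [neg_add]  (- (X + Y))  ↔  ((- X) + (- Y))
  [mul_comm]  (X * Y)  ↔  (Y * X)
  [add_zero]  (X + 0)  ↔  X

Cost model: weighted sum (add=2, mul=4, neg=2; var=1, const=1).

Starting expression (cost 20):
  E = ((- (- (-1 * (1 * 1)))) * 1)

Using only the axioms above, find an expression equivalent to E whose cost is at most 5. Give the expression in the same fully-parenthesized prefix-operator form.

(- (- -1))   [cost 5]

(1) (1 * 1)  =[mul_one →]=  1    ⊢ ((- (- (-1 * 1))) * 1)
(2) ((- (- (-1 * 1))) * 1)  =[mul_one →]=  (- (- (-1 * 1)))
(3) (-1 * 1)  =[mul_one →]=  -1    ⊢ cost 5, within 5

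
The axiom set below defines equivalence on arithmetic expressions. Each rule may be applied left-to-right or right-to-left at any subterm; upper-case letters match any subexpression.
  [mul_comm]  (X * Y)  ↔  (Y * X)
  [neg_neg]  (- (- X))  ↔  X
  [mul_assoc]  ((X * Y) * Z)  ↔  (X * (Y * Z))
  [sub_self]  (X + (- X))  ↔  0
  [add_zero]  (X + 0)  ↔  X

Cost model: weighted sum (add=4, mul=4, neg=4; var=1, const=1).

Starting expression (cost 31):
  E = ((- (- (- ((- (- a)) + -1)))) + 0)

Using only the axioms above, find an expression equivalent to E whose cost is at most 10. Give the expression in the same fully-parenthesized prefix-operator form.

(- (a + -1))   [cost 10]

1. [add_zero →] ((- (- (- ((- (- a)) + -1)))) + 0)  →  (- (- (- ((- (- a)) + -1))))
2. [neg_neg →] (- (- ((- (- a)) + -1)))  →  ((- (- a)) + -1);  E = (- ((- (- a)) + -1))
3. [neg_neg →] (- (- a))  →  a;  cost 10 ≤ 10, done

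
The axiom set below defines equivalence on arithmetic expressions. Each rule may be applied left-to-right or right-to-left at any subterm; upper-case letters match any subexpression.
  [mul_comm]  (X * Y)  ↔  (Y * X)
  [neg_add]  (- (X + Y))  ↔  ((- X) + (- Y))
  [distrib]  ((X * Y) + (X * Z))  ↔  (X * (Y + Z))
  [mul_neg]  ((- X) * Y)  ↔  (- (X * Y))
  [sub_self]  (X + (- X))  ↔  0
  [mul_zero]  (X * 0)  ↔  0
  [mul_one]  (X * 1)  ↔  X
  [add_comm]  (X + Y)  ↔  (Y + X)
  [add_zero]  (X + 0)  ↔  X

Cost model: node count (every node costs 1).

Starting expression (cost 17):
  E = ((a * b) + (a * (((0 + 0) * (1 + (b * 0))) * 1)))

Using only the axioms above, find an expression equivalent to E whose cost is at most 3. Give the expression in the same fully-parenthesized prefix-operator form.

(a * b)   [cost 3]

step 1: mul_zero (→) rewrites (b * 0) into 0, now ((a * b) + (a * (((0 + 0) * (1 + 0)) * 1)))
step 2: distrib (→) rewrites ((a * b) + (a * (((0 + 0) * (1 + 0)) * 1))) into (a * (b + (((0 + 0) * (1 + 0)) * 1)))
step 3: add_zero (→) rewrites (0 + 0) into 0, now (a * (b + ((0 * (1 + 0)) * 1)))
step 4: add_zero (→) rewrites (1 + 0) into 1, now (a * (b + ((0 * 1) * 1)))
step 5: mul_one (→) rewrites (0 * 1) into 0, now (a * (b + (0 * 1)))
step 6: mul_one (→) rewrites (0 * 1) into 0, now (a * (b + 0))
step 7: add_zero (→) rewrites (b + 0) into b, reaching cost 3 (bound 3)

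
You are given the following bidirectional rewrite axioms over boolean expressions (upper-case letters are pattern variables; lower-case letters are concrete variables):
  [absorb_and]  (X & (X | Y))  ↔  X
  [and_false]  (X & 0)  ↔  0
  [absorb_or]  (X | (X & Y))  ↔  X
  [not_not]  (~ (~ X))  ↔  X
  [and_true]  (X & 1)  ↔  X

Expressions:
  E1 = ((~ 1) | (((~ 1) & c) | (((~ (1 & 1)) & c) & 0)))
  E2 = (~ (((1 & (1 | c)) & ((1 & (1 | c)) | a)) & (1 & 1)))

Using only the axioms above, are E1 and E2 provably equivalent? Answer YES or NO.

YES

1. [and_true →] (1 & 1)  →  1;  E1 = ((~ 1) | (((~ 1) & c) | (((~ 1) & c) & 0)))
2. [absorb_or →] (((~ 1) & c) | (((~ 1) & c) & 0))  →  ((~ 1) & c);  E1 = ((~ 1) | ((~ 1) & c))
3. [absorb_or →] ((~ 1) | ((~ 1) & c))  →  (~ 1)
4. [and_true ←] 1  →  (1 & 1);  E1 = (~ (1 & 1))
5. [absorb_and ←] 1  →  (1 & (1 | c));  E1 = (~ ((1 & (1 | c)) & 1))
6. [and_true ←] 1  →  (1 & 1);  E1 = (~ ((1 & (1 | c)) & (1 & 1)))
7. [absorb_and ←] (1 & (1 | c))  →  ((1 & (1 | c)) & ((1 & (1 | c)) | a));  this is E2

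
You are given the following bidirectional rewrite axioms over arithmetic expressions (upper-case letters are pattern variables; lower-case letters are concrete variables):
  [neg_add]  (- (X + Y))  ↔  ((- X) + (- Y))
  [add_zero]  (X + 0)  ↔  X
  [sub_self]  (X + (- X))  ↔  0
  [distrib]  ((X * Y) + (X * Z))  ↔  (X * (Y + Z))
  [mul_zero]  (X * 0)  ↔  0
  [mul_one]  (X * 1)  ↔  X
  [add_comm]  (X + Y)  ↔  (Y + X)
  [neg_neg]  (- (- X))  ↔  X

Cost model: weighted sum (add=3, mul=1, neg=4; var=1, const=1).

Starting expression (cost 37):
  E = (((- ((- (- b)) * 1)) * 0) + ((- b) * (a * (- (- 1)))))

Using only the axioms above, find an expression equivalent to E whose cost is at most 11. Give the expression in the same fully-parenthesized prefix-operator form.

((- b) * (0 + a))   [cost 11]

step 1: mul_one (→) rewrites ((- (- b)) * 1) into (- (- b)), now (((- (- (- b))) * 0) + ((- b) * (a * (- (- 1)))))
step 2: neg_neg (→) rewrites (- (- (- b))) into (- b), now (((- b) * 0) + ((- b) * (a * (- (- 1)))))
step 3: neg_neg (→) rewrites (- (- 1)) into 1, now (((- b) * 0) + ((- b) * (a * 1)))
step 4: distrib (→) rewrites (((- b) * 0) + ((- b) * (a * 1))) into ((- b) * (0 + (a * 1)))
step 5: mul_one (→) rewrites (a * 1) into a, reaching cost 11 (bound 11)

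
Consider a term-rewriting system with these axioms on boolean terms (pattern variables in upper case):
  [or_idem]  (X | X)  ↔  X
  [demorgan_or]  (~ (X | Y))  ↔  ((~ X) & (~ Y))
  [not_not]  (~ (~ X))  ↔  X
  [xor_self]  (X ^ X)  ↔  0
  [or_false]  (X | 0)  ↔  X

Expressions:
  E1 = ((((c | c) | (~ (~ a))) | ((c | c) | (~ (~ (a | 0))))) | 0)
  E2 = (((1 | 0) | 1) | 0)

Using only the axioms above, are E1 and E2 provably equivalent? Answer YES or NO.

The axioms are sound identities: if E1 ↔* E2 then E1 and E2 evaluate identically under any assignment.
Under a=0, c=0: E1 evaluates to 0, E2 to 1. Distinct ⇒ no rewrite sequence connects them.

NO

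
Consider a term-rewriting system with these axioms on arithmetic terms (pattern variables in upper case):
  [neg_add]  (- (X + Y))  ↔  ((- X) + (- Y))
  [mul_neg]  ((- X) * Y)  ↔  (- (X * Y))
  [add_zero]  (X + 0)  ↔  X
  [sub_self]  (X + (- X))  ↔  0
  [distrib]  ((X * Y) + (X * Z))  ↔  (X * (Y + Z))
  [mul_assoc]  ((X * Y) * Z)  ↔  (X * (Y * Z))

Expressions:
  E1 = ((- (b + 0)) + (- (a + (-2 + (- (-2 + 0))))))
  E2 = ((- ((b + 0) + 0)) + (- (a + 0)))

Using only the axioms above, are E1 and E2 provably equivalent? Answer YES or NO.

(1) (-2 + 0)  =[add_zero →]=  -2    ⊢ ((- (b + 0)) + (- (a + (-2 + (- -2)))))
(2) (-2 + (- -2))  =[sub_self →]=  0    ⊢ ((- (b + 0)) + (- (a + 0)))
(3) (b + 0)  =[add_zero →]=  b    ⊢ ((- b) + (- (a + 0)))
(4) (a + 0)  =[add_zero →]=  a    ⊢ ((- b) + (- a))
(5) b  =[add_zero ←]=  (b + 0)    ⊢ ((- (b + 0)) + (- a))
(6) (b + 0)  =[add_zero ←]=  ((b + 0) + 0)    ⊢ ((- ((b + 0) + 0)) + (- a))
(7) a  =[add_zero ←]=  (a + 0)    ⊢ E2

YES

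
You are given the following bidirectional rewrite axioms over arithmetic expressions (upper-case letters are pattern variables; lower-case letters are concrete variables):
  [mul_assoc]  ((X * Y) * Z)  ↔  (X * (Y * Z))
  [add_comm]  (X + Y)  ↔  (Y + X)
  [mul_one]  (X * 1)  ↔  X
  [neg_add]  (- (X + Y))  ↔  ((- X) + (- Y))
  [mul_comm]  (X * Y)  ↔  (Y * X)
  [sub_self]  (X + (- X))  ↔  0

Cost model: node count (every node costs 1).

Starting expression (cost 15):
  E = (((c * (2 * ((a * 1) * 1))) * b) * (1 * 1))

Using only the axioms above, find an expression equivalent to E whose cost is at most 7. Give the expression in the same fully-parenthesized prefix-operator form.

step 1: mul_one (→) rewrites (a * 1) into a, now (((c * (2 * (a * 1))) * b) * (1 * 1))
step 2: mul_one (→) rewrites (a * 1) into a, now (((c * (2 * a)) * b) * (1 * 1))
step 3: mul_comm (→) rewrites (c * (2 * a)) into ((2 * a) * c), now ((((2 * a) * c) * b) * (1 * 1))
step 4: mul_one (→) rewrites (1 * 1) into 1, now ((((2 * a) * c) * b) * 1)
step 5: mul_assoc (→) rewrites (((2 * a) * c) * b) into ((2 * a) * (c * b)), now (((2 * a) * (c * b)) * 1)
step 6: mul_one (→) rewrites (((2 * a) * (c * b)) * 1) into ((2 * a) * (c * b)), reaching cost 7 (bound 7)

((2 * a) * (c * b))   [cost 7]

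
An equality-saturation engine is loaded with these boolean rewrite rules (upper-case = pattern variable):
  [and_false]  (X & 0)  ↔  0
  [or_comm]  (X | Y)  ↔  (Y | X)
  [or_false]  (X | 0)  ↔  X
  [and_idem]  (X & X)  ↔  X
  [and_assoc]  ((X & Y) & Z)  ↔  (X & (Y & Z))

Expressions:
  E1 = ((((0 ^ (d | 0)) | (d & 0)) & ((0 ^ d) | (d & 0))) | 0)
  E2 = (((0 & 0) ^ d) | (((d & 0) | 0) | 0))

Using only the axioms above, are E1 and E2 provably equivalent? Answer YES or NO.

1. [or_false →] ((((0 ^ (d | 0)) | (d & 0)) & ((0 ^ d) | (d & 0))) | 0)  →  (((0 ^ (d | 0)) | (d & 0)) & ((0 ^ d) | (d & 0)))
2. [or_false →] (d | 0)  →  d;  E1 = (((0 ^ d) | (d & 0)) & ((0 ^ d) | (d & 0)))
3. [and_idem →] (((0 ^ d) | (d & 0)) & ((0 ^ d) | (d & 0)))  →  ((0 ^ d) | (d & 0))
4. [and_idem ←] 0  →  (0 & 0);  E1 = (((0 & 0) ^ d) | (d & 0))
5. [or_false ←] (d & 0)  →  ((d & 0) | 0);  E1 = (((0 & 0) ^ d) | ((d & 0) | 0))
6. [or_false ←] (d & 0)  →  ((d & 0) | 0);  this is E2

YES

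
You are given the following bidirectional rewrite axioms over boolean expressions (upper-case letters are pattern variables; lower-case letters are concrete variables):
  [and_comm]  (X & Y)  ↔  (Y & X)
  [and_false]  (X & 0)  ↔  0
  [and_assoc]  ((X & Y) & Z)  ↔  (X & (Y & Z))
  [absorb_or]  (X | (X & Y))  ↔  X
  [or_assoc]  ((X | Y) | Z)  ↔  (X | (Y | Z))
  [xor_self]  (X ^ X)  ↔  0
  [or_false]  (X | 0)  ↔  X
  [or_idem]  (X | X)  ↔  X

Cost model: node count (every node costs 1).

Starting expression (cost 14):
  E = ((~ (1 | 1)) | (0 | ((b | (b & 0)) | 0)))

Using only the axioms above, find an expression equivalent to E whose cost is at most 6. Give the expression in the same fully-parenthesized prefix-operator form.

((~ 1) | (0 | b))   [cost 6]

(1) (b | (b & 0))  =[absorb_or →]=  b    ⊢ ((~ (1 | 1)) | (0 | (b | 0)))
(2) (b | 0)  =[or_false →]=  b    ⊢ ((~ (1 | 1)) | (0 | b))
(3) (1 | 1)  =[or_idem →]=  1    ⊢ cost 6, within 6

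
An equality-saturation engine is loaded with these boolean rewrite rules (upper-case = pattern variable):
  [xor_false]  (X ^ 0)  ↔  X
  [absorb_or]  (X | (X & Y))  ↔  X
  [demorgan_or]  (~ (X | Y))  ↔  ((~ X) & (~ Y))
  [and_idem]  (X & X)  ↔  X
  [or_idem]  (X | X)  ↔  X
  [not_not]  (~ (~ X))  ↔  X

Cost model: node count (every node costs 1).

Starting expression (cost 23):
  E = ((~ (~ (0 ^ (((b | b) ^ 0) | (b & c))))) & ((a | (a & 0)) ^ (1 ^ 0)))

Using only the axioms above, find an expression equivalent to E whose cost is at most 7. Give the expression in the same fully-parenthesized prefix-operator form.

((0 ^ b) & (a ^ 1))   [cost 7]

step 1: not_not (→) rewrites (~ (~ (0 ^ (((b | b) ^ 0) | (b & c))))) into (0 ^ (((b | b) ^ 0) | (b & c))), now ((0 ^ (((b | b) ^ 0) | (b & c))) & ((a | (a & 0)) ^ (1 ^ 0)))
step 2: xor_false (→) rewrites (1 ^ 0) into 1, now ((0 ^ (((b | b) ^ 0) | (b & c))) & ((a | (a & 0)) ^ 1))
step 3: absorb_or (→) rewrites (a | (a & 0)) into a, now ((0 ^ (((b | b) ^ 0) | (b & c))) & (a ^ 1))
step 4: xor_false (→) rewrites ((b | b) ^ 0) into (b | b), now ((0 ^ ((b | b) | (b & c))) & (a ^ 1))
step 5: or_idem (→) rewrites (b | b) into b, now ((0 ^ (b | (b & c))) & (a ^ 1))
step 6: absorb_or (→) rewrites (b | (b & c)) into b, reaching cost 7 (bound 7)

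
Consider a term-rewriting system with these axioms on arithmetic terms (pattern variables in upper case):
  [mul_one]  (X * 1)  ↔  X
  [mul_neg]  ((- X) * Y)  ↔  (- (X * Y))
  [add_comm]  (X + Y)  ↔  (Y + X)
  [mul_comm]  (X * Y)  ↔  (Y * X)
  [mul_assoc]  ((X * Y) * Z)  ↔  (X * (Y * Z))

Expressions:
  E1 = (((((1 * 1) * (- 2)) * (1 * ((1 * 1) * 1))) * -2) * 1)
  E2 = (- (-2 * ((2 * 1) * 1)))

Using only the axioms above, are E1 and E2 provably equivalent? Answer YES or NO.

YES

1. [mul_one →] (1 * 1)  →  1;  E1 = (((((1 * 1) * (- 2)) * (1 * (1 * 1))) * -2) * 1)
2. [mul_one →] (1 * 1)  →  1;  E1 = ((((1 * (- 2)) * (1 * (1 * 1))) * -2) * 1)
3. [mul_one →] (1 * 1)  →  1;  E1 = ((((1 * (- 2)) * (1 * 1)) * -2) * 1)
4. [mul_comm →] (1 * (- 2))  →  ((- 2) * 1);  E1 = (((((- 2) * 1) * (1 * 1)) * -2) * 1)
5. [mul_one →] (1 * 1)  →  1;  E1 = (((((- 2) * 1) * 1) * -2) * 1)
6. [mul_one →] (((- 2) * 1) * 1)  →  ((- 2) * 1);  E1 = ((((- 2) * 1) * -2) * 1)
7. [mul_neg →] ((- 2) * 1)  →  (- (2 * 1));  E1 = (((- (2 * 1)) * -2) * 1)
8. [mul_comm →] (2 * 1)  →  (1 * 2);  E1 = (((- (1 * 2)) * -2) * 1)
9. [mul_one →] (((- (1 * 2)) * -2) * 1)  →  ((- (1 * 2)) * -2)
10. [mul_comm →] (1 * 2)  →  (2 * 1);  E1 = ((- (2 * 1)) * -2)
11. [mul_one →] (2 * 1)  →  2;  E1 = ((- 2) * -2)
12. [mul_neg →] ((- 2) * -2)  →  (- (2 * -2))
13. [mul_one ←] 2  →  (2 * 1);  E1 = (- ((2 * 1) * -2))
14. [mul_one ←] 2  →  (2 * 1);  E1 = (- (((2 * 1) * 1) * -2))
15. [mul_comm →] (((2 * 1) * 1) * -2)  →  (-2 * ((2 * 1) * 1));  this is E2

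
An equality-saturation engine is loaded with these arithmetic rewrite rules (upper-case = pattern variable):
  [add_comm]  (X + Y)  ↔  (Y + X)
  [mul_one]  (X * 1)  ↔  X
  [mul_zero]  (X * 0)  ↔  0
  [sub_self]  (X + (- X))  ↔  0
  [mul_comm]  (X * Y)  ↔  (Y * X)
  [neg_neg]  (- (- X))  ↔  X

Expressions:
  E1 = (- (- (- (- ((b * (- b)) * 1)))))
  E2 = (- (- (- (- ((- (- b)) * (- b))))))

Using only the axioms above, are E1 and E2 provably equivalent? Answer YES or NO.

step 1: neg_neg (→) rewrites (- (- ((b * (- b)) * 1))) into ((b * (- b)) * 1), now (- (- ((b * (- b)) * 1)))
step 2: neg_neg (→) rewrites (- (- ((b * (- b)) * 1))) into ((b * (- b)) * 1)
step 3: mul_one (→) rewrites ((b * (- b)) * 1) into (b * (- b))
step 4: neg_neg (←) rewrites (b * (- b)) into (- (- (b * (- b))))
step 5: neg_neg (←) rewrites (b * (- b)) into (- (- (b * (- b)))), now (- (- (- (- (b * (- b))))))
step 6: neg_neg (←) rewrites b into (- (- b)), which is E2

YES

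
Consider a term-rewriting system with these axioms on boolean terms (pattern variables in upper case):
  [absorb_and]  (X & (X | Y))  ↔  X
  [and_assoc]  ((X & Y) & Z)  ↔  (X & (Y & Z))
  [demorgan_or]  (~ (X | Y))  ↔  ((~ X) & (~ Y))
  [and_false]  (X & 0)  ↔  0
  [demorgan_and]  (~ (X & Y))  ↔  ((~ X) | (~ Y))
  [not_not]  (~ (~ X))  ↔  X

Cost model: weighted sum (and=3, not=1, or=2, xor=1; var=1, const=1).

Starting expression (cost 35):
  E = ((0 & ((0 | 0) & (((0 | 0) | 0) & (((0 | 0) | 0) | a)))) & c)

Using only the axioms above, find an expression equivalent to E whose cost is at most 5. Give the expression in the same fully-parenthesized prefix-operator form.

1. [absorb_and →] (((0 | 0) | 0) & (((0 | 0) | 0) | a))  →  ((0 | 0) | 0);  E = ((0 & ((0 | 0) & ((0 | 0) | 0))) & c)
2. [absorb_and →] ((0 | 0) & ((0 | 0) | 0))  →  (0 | 0);  E = ((0 & (0 | 0)) & c)
3. [absorb_and →] (0 & (0 | 0))  →  0;  cost 5 ≤ 5, done

(0 & c)   [cost 5]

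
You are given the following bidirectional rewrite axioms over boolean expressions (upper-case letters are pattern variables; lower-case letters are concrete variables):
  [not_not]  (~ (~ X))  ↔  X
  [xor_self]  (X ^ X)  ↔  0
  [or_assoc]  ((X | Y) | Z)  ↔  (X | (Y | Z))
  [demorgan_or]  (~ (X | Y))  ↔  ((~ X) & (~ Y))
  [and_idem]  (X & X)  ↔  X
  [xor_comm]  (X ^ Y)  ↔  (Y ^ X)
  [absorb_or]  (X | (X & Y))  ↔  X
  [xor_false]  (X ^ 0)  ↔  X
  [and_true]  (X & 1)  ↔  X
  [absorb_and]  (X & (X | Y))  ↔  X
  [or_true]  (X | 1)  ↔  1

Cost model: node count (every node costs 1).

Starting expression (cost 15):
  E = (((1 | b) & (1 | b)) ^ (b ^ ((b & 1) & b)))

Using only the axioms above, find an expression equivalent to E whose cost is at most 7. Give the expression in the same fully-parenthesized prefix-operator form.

step 1: and_idem (→) rewrites ((1 | b) & (1 | b)) into (1 | b), now ((1 | b) ^ (b ^ ((b & 1) & b)))
step 2: and_true (→) rewrites (b & 1) into b, now ((1 | b) ^ (b ^ (b & b)))
step 3: and_idem (→) rewrites (b & b) into b, reaching cost 7 (bound 7)

((1 | b) ^ (b ^ b))   [cost 7]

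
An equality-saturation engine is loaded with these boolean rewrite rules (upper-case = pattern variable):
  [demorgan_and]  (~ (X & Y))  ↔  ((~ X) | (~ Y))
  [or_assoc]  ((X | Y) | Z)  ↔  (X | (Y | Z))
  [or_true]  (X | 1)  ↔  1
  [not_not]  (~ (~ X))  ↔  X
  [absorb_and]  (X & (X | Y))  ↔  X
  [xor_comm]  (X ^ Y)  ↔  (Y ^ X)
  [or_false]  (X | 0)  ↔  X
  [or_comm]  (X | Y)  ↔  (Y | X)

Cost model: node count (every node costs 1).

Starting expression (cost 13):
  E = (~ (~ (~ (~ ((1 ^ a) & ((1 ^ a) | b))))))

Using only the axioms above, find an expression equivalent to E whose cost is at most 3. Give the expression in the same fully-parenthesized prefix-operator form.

1. [absorb_and →] ((1 ^ a) & ((1 ^ a) | b))  →  (1 ^ a);  E = (~ (~ (~ (~ (1 ^ a)))))
2. [not_not →] (~ (~ (~ (~ (1 ^ a)))))  →  (~ (~ (1 ^ a)))
3. [not_not →] (~ (~ (1 ^ a)))  →  (1 ^ a);  cost 3 ≤ 3, done

(1 ^ a)   [cost 3]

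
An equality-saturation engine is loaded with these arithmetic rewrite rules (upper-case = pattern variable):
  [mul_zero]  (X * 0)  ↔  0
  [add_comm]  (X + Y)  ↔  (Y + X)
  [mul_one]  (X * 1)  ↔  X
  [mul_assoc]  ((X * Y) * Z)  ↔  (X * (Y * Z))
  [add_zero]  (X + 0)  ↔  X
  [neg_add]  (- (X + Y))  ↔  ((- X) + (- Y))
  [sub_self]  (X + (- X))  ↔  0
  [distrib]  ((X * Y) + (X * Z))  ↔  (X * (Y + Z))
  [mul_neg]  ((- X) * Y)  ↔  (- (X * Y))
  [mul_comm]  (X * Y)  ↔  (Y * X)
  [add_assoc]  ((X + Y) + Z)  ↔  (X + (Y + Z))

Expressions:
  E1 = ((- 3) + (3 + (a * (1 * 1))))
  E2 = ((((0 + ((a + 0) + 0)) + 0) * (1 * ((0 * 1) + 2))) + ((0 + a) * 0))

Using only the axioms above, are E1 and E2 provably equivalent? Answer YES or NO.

NO

All listed rules preserve value, hence provable equivalence implies equal values everywhere; look for a separating assignment.
a=1 gives E1 ↦ 1, E2 ↦ 2; values differ ⇒ not provably equivalent.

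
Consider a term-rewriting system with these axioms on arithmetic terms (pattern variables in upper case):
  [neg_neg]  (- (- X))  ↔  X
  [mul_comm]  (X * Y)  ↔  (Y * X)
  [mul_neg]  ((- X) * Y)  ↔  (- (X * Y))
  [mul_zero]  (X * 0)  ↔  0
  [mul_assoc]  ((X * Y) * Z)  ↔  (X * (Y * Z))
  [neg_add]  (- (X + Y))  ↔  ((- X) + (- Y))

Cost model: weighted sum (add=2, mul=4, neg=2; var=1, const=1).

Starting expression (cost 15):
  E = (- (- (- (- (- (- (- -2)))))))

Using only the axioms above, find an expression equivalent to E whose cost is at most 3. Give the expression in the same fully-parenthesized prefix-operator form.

(- -2)   [cost 3]

step 1: neg_neg (→) rewrites (- (- -2)) into -2, now (- (- (- (- (- -2)))))
step 2: neg_neg (→) rewrites (- (- -2)) into -2, now (- (- (- -2)))
step 3: neg_neg (→) rewrites (- (- -2)) into -2, reaching cost 3 (bound 3)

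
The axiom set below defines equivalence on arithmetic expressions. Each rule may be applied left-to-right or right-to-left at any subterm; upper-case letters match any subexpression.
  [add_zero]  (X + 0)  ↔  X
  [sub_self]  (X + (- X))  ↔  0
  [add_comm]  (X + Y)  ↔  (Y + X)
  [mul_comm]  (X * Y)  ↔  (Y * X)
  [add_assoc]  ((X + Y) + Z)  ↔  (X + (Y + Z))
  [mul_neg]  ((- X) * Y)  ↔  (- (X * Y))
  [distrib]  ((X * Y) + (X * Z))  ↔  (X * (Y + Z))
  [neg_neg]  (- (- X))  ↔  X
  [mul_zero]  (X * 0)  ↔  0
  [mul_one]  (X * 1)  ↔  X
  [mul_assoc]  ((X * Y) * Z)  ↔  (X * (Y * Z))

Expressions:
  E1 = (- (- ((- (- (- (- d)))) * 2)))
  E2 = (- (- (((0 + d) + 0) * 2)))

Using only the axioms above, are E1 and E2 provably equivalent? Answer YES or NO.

(1) (- (- (- d)))  =[neg_neg →]=  (- d)    ⊢ (- (- ((- (- d)) * 2)))
(2) (- (- d))  =[neg_neg →]=  d    ⊢ (- (- (d * 2)))
(3) (- (- (d * 2)))  =[neg_neg →]=  (d * 2)
(4) d  =[add_zero ←]=  (d + 0)    ⊢ ((d + 0) * 2)
(5) d  =[add_zero ←]=  (d + 0)    ⊢ (((d + 0) + 0) * 2)
(6) (d + 0)  =[add_comm →]=  (0 + d)    ⊢ (((0 + d) + 0) * 2)
(7) (((0 + d) + 0) * 2)  =[neg_neg ←]=  (- (- (((0 + d) + 0) * 2)))    ⊢ E2

YES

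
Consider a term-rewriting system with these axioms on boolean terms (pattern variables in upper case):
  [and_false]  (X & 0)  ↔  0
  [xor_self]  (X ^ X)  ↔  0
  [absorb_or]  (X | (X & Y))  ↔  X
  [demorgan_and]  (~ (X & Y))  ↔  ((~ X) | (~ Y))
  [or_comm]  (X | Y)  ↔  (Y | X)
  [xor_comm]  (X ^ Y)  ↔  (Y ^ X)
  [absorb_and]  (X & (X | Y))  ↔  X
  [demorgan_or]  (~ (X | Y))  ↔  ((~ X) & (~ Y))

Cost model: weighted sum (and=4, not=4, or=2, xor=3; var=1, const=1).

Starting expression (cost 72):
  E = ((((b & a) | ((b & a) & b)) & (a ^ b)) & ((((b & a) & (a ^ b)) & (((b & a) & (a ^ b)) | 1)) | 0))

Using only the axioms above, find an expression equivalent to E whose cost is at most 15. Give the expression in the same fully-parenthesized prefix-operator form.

step 1: absorb_and (→) rewrites (((b & a) & (a ^ b)) & (((b & a) & (a ^ b)) | 1)) into ((b & a) & (a ^ b)), now ((((b & a) | ((b & a) & b)) & (a ^ b)) & (((b & a) & (a ^ b)) | 0))
step 2: absorb_or (→) rewrites ((b & a) | ((b & a) & b)) into (b & a), now (((b & a) & (a ^ b)) & (((b & a) & (a ^ b)) | 0))
step 3: absorb_and (→) rewrites (((b & a) & (a ^ b)) & (((b & a) & (a ^ b)) | 0)) into ((b & a) & (a ^ b)), reaching cost 15 (bound 15)

((b & a) & (a ^ b))   [cost 15]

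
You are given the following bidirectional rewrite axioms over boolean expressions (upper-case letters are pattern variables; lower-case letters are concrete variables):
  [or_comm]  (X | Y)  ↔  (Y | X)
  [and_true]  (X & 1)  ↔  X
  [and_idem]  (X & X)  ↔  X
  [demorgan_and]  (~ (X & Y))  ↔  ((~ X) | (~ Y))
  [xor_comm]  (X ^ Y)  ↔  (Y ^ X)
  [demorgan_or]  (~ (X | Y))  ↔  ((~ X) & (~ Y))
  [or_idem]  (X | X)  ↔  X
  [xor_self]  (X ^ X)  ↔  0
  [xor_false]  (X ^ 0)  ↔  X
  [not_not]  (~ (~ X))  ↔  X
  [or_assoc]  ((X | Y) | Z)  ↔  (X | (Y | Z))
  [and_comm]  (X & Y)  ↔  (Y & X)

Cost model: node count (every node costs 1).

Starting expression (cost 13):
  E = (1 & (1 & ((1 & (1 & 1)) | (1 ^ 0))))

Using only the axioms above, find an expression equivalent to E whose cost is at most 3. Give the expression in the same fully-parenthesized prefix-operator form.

step 1: and_idem (→) rewrites (1 & 1) into 1, now (1 & (1 & ((1 & 1) | (1 ^ 0))))
step 2: and_true (→) rewrites (1 & 1) into 1, now (1 & (1 & (1 | (1 ^ 0))))
step 3: and_comm (→) rewrites (1 & (1 | (1 ^ 0))) into ((1 | (1 ^ 0)) & 1), now (1 & ((1 | (1 ^ 0)) & 1))
step 4: xor_false (→) rewrites (1 ^ 0) into 1, now (1 & ((1 | 1) & 1))
step 5: and_true (→) rewrites ((1 | 1) & 1) into (1 | 1), now (1 & (1 | 1))
step 6: or_idem (→) rewrites (1 | 1) into 1, reaching cost 3 (bound 3)

(1 & 1)   [cost 3]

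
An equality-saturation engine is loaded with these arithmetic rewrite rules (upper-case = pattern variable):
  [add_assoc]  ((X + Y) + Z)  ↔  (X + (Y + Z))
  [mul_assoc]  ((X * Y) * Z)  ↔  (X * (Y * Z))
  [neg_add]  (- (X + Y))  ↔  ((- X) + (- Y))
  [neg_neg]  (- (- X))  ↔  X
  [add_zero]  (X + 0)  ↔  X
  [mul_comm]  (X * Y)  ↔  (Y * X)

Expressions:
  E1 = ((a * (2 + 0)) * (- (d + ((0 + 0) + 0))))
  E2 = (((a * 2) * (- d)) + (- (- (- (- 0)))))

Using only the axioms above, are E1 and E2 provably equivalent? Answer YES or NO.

YES

1. [add_zero →] (0 + 0)  →  0;  E1 = ((a * (2 + 0)) * (- (d + (0 + 0))))
2. [add_zero →] (0 + 0)  →  0;  E1 = ((a * (2 + 0)) * (- (d + 0)))
3. [add_zero →] (d + 0)  →  d;  E1 = ((a * (2 + 0)) * (- d))
4. [add_zero →] (2 + 0)  →  2;  E1 = ((a * 2) * (- d))
5. [add_zero ←] ((a * 2) * (- d))  →  (((a * 2) * (- d)) + 0)
6. [neg_neg ←] 0  →  (- (- 0));  E1 = (((a * 2) * (- d)) + (- (- 0)))
7. [neg_neg ←] (- 0)  →  (- (- (- 0)));  this is E2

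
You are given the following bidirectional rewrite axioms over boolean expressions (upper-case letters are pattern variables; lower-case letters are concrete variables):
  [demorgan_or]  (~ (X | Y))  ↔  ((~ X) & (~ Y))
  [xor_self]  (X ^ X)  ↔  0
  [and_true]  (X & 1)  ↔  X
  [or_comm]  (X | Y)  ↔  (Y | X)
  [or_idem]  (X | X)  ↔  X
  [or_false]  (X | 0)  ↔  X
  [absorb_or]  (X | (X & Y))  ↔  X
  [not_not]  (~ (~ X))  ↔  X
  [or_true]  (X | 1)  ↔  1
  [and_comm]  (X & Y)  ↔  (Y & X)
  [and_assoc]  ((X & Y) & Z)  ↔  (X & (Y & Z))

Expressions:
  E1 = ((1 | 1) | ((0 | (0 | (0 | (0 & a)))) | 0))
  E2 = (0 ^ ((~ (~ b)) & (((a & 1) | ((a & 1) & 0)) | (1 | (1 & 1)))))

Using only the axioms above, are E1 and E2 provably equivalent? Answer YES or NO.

The axioms are sound identities: if E1 ↔* E2 then E1 and E2 evaluate identically under any assignment.
Under a=0, b=0: E1 evaluates to 1, E2 to 0. Distinct ⇒ no rewrite sequence connects them.

NO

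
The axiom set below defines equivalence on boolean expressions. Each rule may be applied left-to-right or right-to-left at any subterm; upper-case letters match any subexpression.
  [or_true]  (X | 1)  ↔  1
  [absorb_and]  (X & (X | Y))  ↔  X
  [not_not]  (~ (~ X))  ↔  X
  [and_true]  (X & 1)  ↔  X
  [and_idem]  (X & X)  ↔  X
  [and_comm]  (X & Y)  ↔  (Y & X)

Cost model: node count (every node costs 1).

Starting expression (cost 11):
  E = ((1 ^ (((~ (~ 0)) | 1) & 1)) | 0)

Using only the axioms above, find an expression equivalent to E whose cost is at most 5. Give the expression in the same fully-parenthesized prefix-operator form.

step 1: and_true (→) rewrites (((~ (~ 0)) | 1) & 1) into ((~ (~ 0)) | 1), now ((1 ^ ((~ (~ 0)) | 1)) | 0)
step 2: not_not (→) rewrites (~ (~ 0)) into 0, now ((1 ^ (0 | 1)) | 0)
step 3: or_true (→) rewrites (0 | 1) into 1, reaching cost 5 (bound 5)

((1 ^ 1) | 0)   [cost 5]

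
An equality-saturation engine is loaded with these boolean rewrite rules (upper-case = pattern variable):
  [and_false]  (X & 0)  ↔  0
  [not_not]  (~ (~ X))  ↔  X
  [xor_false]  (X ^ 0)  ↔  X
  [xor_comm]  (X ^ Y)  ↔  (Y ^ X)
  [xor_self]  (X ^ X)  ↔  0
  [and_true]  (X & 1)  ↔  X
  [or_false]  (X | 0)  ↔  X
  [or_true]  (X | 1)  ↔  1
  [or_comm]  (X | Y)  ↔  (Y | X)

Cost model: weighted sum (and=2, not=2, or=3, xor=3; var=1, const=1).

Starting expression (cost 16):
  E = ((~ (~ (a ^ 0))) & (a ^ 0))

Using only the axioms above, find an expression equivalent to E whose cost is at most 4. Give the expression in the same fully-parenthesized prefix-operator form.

1. [not_not →] (~ (~ (a ^ 0)))  →  (a ^ 0);  E = ((a ^ 0) & (a ^ 0))
2. [xor_false →] (a ^ 0)  →  a;  E = ((a ^ 0) & a)
3. [xor_false →] (a ^ 0)  →  a;  cost 4 ≤ 4, done

(a & a)   [cost 4]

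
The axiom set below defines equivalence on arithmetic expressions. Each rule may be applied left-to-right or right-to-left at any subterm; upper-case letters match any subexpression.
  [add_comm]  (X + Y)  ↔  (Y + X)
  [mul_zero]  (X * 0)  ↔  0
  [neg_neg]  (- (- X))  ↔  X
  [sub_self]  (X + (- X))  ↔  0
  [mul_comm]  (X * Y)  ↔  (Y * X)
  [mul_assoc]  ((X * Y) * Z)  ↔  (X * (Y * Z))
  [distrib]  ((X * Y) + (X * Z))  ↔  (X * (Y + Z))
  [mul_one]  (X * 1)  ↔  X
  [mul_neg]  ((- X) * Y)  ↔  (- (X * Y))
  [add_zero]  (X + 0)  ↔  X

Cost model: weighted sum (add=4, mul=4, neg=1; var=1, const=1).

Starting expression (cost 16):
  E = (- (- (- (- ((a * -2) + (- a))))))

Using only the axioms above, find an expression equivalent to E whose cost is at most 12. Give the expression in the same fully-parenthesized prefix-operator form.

(1) (a * -2)  =[mul_comm →]=  (-2 * a)    ⊢ (- (- (- (- ((-2 * a) + (- a))))))
(2) (- (- (- ((-2 * a) + (- a)))))  =[neg_neg →]=  (- ((-2 * a) + (- a)))    ⊢ (- (- ((-2 * a) + (- a))))
(3) (- (- ((-2 * a) + (- a))))  =[neg_neg →]=  ((-2 * a) + (- a))    ⊢ cost 12, within 12

((-2 * a) + (- a))   [cost 12]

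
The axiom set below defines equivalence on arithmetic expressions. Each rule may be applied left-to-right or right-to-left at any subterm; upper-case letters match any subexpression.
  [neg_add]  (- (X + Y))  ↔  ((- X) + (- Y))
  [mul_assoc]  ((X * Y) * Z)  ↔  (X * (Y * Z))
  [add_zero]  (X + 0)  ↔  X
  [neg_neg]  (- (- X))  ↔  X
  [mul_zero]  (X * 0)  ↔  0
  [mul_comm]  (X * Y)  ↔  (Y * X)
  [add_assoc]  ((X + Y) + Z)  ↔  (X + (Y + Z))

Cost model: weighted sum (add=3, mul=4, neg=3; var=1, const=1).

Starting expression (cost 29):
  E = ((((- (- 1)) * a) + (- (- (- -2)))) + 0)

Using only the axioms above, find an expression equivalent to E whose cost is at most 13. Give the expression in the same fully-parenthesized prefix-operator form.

1. [neg_neg →] (- (- -2))  →  -2;  E = ((((- (- 1)) * a) + (- -2)) + 0)
2. [neg_neg →] (- (- 1))  →  1;  E = (((1 * a) + (- -2)) + 0)
3. [add_zero →] (((1 * a) + (- -2)) + 0)  →  ((1 * a) + (- -2));  cost 13 ≤ 13, done

((1 * a) + (- -2))   [cost 13]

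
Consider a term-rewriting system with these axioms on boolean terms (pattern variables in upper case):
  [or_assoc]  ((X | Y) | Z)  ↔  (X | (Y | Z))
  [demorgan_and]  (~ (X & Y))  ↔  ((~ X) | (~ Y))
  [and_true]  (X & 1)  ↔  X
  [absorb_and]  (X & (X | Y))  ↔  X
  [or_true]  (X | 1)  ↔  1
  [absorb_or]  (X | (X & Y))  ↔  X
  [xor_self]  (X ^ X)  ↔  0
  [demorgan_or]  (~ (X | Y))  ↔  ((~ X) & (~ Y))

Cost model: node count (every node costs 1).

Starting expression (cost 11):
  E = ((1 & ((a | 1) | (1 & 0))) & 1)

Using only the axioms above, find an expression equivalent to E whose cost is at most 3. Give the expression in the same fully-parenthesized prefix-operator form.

(1 & 1)   [cost 3]

(1) (a | 1)  =[or_true →]=  1    ⊢ ((1 & (1 | (1 & 0))) & 1)
(2) (1 | (1 & 0))  =[absorb_or →]=  1    ⊢ ((1 & 1) & 1)
(3) ((1 & 1) & 1)  =[and_true →]=  (1 & 1)    ⊢ cost 3, within 3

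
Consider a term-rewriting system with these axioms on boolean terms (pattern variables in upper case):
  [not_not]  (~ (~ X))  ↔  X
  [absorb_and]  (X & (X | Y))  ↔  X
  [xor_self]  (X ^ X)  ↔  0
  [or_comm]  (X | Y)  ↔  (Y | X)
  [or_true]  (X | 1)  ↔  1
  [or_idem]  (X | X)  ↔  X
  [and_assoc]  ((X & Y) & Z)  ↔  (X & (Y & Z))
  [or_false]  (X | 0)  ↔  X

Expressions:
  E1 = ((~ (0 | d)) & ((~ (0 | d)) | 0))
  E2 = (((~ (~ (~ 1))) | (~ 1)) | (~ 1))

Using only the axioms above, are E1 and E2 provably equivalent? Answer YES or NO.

NO

The axioms are sound identities: if E1 ↔* E2 then E1 and E2 evaluate identically under any assignment.
Under d=0: E1 evaluates to 1, E2 to 0. Distinct ⇒ no rewrite sequence connects them.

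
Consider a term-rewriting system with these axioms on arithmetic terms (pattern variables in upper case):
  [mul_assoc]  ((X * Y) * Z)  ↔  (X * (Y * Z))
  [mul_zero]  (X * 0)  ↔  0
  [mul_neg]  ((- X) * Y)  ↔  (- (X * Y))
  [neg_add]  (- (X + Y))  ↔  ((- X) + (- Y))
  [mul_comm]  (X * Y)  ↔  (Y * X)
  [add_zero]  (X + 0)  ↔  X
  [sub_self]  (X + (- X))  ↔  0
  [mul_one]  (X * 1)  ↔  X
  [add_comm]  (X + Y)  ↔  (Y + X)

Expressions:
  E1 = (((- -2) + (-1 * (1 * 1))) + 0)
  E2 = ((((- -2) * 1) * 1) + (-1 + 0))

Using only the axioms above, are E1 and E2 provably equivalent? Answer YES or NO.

1. [mul_one →] (1 * 1)  →  1;  E1 = (((- -2) + (-1 * 1)) + 0)
2. [add_zero →] (((- -2) + (-1 * 1)) + 0)  →  ((- -2) + (-1 * 1))
3. [mul_one →] (-1 * 1)  →  -1;  E1 = ((- -2) + -1)
4. [mul_one ←] (- -2)  →  ((- -2) * 1);  E1 = (((- -2) * 1) + -1)
5. [add_zero ←] -1  →  (-1 + 0);  E1 = (((- -2) * 1) + (-1 + 0))
6. [mul_one ←] (- -2)  →  ((- -2) * 1);  this is E2

YES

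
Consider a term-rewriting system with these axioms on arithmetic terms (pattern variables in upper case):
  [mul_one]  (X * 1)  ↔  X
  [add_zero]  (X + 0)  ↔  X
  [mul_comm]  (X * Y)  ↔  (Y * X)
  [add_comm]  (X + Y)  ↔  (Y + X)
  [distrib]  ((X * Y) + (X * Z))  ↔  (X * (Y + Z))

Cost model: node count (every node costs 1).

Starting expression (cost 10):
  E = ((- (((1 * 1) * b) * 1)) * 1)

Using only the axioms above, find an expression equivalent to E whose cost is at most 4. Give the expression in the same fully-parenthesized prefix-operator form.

(- (1 * b))   [cost 4]

step 1: mul_one (→) rewrites (1 * 1) into 1, now ((- ((1 * b) * 1)) * 1)
step 2: mul_one (→) rewrites ((1 * b) * 1) into (1 * b), now ((- (1 * b)) * 1)
step 3: mul_one (→) rewrites ((- (1 * b)) * 1) into (- (1 * b)), reaching cost 4 (bound 4)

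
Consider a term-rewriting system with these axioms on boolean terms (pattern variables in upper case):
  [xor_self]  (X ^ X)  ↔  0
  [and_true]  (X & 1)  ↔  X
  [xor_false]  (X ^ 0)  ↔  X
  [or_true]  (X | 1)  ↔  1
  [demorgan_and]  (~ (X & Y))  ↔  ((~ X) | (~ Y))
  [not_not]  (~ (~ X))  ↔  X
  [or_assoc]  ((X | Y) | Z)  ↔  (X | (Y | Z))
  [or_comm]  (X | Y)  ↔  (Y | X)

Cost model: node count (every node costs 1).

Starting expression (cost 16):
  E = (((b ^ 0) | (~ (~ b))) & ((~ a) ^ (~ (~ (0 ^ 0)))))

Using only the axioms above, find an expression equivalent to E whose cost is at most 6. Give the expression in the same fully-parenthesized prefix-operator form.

((b | b) & (~ a))   [cost 6]

(1) (0 ^ 0)  =[xor_false →]=  0    ⊢ (((b ^ 0) | (~ (~ b))) & ((~ a) ^ (~ (~ 0))))
(2) (b ^ 0)  =[xor_false →]=  b    ⊢ ((b | (~ (~ b))) & ((~ a) ^ (~ (~ 0))))
(3) (~ (~ 0))  =[not_not →]=  0    ⊢ ((b | (~ (~ b))) & ((~ a) ^ 0))
(4) ((~ a) ^ 0)  =[xor_false →]=  (~ a)    ⊢ ((b | (~ (~ b))) & (~ a))
(5) (~ (~ b))  =[not_not →]=  b    ⊢ cost 6, within 6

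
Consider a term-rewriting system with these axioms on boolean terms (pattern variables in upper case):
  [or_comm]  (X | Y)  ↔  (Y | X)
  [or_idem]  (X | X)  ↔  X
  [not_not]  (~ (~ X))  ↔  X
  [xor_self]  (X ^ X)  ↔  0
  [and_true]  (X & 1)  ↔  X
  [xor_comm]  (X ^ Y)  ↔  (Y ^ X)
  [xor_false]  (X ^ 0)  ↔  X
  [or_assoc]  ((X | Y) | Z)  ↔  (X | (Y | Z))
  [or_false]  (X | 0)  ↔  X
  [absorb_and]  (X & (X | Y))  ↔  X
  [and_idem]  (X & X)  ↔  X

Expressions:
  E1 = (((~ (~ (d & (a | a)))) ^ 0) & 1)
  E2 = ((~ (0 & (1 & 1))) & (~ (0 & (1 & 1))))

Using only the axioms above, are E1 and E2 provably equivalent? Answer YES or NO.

All listed rules preserve value, hence provable equivalence implies equal values everywhere; look for a separating assignment.
a=0, d=0 gives E1 ↦ 0, E2 ↦ 1; values differ ⇒ not provably equivalent.

NO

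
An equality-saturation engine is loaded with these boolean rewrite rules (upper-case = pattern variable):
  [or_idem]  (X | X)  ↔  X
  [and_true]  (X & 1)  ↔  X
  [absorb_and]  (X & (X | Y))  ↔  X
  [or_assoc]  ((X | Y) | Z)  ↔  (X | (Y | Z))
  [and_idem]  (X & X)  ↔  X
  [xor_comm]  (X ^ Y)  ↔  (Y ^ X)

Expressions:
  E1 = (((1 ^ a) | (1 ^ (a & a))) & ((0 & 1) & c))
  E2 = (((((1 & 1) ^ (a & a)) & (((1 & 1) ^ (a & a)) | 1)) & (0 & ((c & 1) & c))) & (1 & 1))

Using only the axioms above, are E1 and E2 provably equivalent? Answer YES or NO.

1. [and_true →] (0 & 1)  →  0;  E1 = (((1 ^ a) | (1 ^ (a & a))) & (0 & c))
2. [and_idem →] (a & a)  →  a;  E1 = (((1 ^ a) | (1 ^ a)) & (0 & c))
3. [or_idem →] ((1 ^ a) | (1 ^ a))  →  (1 ^ a);  E1 = ((1 ^ a) & (0 & c))
4. [and_true ←] ((1 ^ a) & (0 & c))  →  (((1 ^ a) & (0 & c)) & 1)
5. [and_idem ←] a  →  (a & a);  E1 = (((1 ^ (a & a)) & (0 & c)) & 1)
6. [and_true ←] 1  →  (1 & 1);  E1 = ((((1 & 1) ^ (a & a)) & (0 & c)) & 1)
7. [and_idem ←] c  →  (c & c);  E1 = ((((1 & 1) ^ (a & a)) & (0 & (c & c))) & 1)
8. [and_idem ←] 1  →  (1 & 1);  E1 = ((((1 & 1) ^ (a & a)) & (0 & (c & c))) & (1 & 1))
9. [and_true ←] c  →  (c & 1);  E1 = ((((1 & 1) ^ (a & a)) & (0 & ((c & 1) & c))) & (1 & 1))
10. [absorb_and ←] ((1 & 1) ^ (a & a))  →  (((1 & 1) ^ (a & a)) & (((1 & 1) ^ (a & a)) | 1));  this is E2

YES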